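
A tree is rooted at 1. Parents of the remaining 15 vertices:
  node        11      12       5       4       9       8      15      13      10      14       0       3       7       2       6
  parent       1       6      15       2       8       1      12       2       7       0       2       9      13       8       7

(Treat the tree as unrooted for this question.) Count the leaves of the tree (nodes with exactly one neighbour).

6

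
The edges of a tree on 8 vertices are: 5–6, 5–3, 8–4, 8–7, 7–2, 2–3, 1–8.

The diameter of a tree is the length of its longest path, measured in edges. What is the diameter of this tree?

6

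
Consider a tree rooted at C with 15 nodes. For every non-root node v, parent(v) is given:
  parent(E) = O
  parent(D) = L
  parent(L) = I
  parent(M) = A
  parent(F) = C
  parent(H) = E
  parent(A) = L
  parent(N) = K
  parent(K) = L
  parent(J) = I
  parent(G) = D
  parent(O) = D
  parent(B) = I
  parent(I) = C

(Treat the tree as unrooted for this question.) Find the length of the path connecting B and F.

3

The path is B – I – C – F, which has 3 edges.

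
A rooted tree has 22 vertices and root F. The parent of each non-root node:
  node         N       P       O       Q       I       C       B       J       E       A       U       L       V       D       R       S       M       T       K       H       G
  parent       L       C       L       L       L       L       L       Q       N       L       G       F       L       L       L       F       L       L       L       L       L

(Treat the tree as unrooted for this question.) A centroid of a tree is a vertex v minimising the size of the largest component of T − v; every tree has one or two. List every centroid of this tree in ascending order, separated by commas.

If L is removed the pieces have sizes 2, 2, 2, 2, 2, 1, 1, 1, 1, 1, 1, 1, 1, 1, 1, 1, all ≤ ⌊22/2⌋ = 11.
Every other node leaves some component of size > 11, so the centroid is unique.

L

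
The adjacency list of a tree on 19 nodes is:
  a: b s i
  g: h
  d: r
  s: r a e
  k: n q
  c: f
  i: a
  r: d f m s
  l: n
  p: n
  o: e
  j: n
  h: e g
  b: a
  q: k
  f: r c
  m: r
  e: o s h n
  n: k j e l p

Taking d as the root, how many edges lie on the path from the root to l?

d–r–s–e–n–l — 5 edges.

5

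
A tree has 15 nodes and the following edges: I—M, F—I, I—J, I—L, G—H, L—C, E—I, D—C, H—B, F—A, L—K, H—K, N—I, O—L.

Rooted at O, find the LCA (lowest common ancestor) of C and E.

L

C's ancestor chain is C, L, O and E's is E, I, L, O; they first meet at L.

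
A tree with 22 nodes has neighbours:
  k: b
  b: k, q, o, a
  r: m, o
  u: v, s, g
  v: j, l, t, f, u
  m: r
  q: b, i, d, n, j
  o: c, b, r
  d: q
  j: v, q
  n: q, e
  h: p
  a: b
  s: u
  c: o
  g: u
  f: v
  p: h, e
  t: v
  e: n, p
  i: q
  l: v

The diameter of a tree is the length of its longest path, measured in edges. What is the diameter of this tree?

8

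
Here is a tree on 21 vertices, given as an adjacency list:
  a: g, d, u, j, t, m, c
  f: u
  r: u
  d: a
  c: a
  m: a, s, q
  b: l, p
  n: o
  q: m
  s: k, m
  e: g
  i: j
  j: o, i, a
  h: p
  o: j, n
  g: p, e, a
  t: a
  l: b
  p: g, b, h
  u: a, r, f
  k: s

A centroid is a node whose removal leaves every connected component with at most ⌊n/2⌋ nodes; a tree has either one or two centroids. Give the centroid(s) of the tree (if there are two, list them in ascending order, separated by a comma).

a

If a is removed the pieces have sizes 6, 4, 4, 3, 1, 1, 1, all ≤ ⌊21/2⌋ = 10.
Every other node leaves some component of size > 10, so the centroid is unique.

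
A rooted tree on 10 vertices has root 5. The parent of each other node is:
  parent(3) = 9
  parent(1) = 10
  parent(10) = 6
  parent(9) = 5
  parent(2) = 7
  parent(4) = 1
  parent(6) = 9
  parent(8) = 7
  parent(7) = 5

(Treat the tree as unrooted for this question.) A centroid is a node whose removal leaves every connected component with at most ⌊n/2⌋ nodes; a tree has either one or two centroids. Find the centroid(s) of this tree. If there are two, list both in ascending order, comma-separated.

9

Removing 9 splits the tree into components of sizes 4, 4, 1; the largest is 4 ≤ ⌊10/2⌋ = 5.
Every other node leaves some component of size > 5, so the centroid is unique.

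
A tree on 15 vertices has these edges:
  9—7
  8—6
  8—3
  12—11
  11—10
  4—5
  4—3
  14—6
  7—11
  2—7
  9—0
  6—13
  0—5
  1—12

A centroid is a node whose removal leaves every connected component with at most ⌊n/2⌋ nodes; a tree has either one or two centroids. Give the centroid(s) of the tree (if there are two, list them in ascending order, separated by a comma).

0

If 0 is removed the pieces have sizes 7, 7, all ≤ ⌊15/2⌋ = 7.
Every other node leaves some component of size > 7, so the centroid is unique.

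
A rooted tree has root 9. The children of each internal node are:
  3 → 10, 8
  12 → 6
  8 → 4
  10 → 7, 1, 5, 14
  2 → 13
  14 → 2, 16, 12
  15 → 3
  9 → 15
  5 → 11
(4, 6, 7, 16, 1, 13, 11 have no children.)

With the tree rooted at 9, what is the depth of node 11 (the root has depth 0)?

5

9 – 15 – 3 – 10 – 5 – 11 — 5 edges.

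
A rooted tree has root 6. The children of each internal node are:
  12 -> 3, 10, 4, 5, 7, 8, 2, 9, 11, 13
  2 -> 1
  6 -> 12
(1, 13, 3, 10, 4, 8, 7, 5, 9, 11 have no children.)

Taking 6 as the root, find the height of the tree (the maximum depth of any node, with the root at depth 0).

The longest root-to-leaf path is 6 → 12 → 2 → 1 (3 edges).

3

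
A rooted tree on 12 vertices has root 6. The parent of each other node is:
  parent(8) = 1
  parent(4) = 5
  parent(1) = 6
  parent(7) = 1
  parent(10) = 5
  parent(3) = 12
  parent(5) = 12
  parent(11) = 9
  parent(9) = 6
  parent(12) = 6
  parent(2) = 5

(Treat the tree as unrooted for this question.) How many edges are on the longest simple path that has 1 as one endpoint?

A farthest node from 1 is 10 (4, 2 also at distance 4).
The path 1–6–12–5–10 has 4 edges.

4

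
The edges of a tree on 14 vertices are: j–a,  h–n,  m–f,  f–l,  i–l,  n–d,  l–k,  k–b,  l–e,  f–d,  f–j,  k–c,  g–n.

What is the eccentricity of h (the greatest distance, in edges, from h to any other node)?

6

A farthest node from h is c (b also at distance 6).
The path h–n–d–f–l–k–c has 6 edges.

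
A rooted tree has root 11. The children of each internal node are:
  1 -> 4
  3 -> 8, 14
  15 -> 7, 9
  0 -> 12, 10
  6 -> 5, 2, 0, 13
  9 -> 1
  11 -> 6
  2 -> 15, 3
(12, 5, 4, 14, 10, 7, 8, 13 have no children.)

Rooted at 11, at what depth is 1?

5

Climbing from 1 to the root: 1 → 9 → 15 → 2 → 6 → 11. That's 5 steps.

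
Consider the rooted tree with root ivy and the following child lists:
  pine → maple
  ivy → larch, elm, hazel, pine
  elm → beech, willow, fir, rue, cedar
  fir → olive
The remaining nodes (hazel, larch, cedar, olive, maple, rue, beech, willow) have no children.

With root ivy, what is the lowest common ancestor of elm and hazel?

ivy

Path elm→root: elm ivy; path hazel→root: hazel ivy.
First common node: ivy.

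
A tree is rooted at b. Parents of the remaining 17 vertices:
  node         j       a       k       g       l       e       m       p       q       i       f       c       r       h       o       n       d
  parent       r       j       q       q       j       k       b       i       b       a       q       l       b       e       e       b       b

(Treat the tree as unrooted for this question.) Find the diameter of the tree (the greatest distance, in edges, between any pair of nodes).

BFS from h reaches p last, at distance 9; BFS from p confirms no node is farther.
Path: h–e–k–q–b–r–j–a–i–p.

9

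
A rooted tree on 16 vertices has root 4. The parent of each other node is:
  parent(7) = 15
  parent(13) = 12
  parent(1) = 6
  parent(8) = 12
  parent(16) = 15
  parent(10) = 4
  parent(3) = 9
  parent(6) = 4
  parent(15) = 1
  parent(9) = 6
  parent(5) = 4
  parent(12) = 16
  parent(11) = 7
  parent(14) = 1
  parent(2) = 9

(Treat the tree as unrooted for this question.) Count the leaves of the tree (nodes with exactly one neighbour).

8

Degree-1 nodes: 2, 3, 5, 8, 10, 11, 13, 14 — 8 of them.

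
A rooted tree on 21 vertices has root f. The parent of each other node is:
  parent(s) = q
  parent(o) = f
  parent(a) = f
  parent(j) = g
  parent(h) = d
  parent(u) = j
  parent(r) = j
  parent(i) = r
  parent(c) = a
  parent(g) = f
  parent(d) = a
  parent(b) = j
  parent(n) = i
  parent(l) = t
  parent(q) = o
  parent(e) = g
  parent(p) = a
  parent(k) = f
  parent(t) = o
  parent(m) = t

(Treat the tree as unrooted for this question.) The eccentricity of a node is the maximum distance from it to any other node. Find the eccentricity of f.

Distances from f peak at 5, attained at n.
f – g – j – r – i – n

5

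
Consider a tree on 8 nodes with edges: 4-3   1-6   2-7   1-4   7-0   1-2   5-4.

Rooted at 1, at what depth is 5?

2

Path from 1 to 5: 1 – 4 – 5, which has 2 edges.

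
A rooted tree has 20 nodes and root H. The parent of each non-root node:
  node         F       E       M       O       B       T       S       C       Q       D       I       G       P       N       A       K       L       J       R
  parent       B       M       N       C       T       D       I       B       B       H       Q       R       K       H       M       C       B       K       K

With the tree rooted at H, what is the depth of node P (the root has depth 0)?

Path from H to P: H – D – T – B – C – K – P, which has 6 edges.

6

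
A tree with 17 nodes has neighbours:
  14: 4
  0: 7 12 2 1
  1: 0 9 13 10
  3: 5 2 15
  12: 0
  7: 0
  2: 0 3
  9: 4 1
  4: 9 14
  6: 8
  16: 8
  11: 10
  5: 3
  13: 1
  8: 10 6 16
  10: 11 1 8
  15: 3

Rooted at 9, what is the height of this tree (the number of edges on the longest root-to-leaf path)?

15 sits deepest: 9 – 1 – 0 – 2 – 3 – 15 — 5 edges from the root.

5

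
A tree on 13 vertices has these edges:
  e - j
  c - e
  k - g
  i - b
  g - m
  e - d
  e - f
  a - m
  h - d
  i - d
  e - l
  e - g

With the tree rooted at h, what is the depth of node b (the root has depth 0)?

Path from h to b: h – d – i – b, which has 3 edges.

3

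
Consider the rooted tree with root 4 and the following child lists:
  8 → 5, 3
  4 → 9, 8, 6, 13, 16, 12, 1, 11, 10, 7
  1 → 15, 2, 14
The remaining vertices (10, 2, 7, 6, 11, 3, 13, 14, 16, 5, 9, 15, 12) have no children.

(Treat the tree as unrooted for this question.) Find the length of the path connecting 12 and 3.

12 - 4 - 8 - 3: 3 edges.

3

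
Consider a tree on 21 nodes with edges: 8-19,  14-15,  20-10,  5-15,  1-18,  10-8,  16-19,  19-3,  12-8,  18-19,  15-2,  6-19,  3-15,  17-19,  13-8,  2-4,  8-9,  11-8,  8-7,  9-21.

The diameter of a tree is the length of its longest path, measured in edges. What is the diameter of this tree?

7

A longest path is 4-2-15-3-19-8-10-20, with 7 edges.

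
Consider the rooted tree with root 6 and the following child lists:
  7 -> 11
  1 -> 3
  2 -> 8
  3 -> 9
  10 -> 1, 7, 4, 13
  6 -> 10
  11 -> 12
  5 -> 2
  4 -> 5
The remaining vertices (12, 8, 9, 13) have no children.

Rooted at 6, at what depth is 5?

3

Climbing from 5 to the root: 5 → 4 → 10 → 6. That's 3 steps.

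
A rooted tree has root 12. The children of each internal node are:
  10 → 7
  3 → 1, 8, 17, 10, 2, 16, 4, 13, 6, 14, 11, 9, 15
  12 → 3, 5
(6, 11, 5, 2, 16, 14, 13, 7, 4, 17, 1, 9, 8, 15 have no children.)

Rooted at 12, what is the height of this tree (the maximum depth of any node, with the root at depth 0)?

3

A deepest node is 7, reached by 12 – 3 – 10 – 7.
That path has 3 edges, so the height is 3.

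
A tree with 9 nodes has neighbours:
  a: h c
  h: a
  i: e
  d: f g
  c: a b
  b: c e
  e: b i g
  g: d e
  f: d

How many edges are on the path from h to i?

The path is h – a – c – b – e – i, which has 5 edges.

5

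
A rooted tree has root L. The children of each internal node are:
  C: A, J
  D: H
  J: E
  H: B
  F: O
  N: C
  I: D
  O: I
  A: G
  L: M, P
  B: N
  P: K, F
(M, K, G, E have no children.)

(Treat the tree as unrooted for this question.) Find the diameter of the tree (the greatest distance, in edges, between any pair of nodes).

Starting from E, a farthest node is M at distance 12.
One longest path: E-J-C-N-B-H-D-I-O-F-P-L-M.
So the diameter is 12.

12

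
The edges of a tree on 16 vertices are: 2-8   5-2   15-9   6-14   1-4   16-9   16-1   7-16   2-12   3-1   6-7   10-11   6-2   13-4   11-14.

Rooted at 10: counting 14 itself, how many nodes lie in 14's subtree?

14

Descendants of 14 (including itself): 14, 6, 7, 2, 16, 8, 12, 5, 9, 1, 15, 4, 3, 13. That's 14.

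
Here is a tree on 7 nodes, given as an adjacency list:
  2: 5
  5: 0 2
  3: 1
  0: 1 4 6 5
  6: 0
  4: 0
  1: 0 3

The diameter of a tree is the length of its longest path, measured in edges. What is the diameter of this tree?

4

A longest path is 2 - 5 - 0 - 1 - 3, with 4 edges.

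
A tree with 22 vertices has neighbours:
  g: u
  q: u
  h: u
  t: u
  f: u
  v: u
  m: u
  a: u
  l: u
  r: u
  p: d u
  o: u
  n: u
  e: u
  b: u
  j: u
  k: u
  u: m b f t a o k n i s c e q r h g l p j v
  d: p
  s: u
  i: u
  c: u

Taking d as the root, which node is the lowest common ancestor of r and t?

u

Path r→root: r u p d; path t→root: t u p d.
First common node: u.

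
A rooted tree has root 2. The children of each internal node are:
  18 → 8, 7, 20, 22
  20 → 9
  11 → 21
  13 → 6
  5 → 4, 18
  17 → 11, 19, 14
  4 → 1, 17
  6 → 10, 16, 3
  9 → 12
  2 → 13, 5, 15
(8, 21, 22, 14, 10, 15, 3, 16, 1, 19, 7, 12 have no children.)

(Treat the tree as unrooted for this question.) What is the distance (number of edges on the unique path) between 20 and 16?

6

The path is 20 – 18 – 5 – 2 – 13 – 6 – 16, which has 6 edges.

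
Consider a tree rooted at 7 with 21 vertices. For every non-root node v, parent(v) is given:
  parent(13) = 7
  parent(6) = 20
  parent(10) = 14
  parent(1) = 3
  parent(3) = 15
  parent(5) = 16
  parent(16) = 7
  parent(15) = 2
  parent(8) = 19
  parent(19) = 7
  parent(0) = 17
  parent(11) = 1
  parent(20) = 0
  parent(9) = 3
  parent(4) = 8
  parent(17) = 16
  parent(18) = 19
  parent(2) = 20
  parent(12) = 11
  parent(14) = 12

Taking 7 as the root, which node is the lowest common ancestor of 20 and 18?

Ancestors of 20 (toward the root): 20, 0, 17, 16, 7.
Ancestors of 18: 18, 19, 7.
The deepest node appearing in both lists is 7.

7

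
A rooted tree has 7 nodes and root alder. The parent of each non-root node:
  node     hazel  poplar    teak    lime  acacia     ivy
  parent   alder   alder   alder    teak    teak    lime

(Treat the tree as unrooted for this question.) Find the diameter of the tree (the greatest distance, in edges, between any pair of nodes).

A longest path is hazel – alder – teak – lime – ivy, with 4 edges.

4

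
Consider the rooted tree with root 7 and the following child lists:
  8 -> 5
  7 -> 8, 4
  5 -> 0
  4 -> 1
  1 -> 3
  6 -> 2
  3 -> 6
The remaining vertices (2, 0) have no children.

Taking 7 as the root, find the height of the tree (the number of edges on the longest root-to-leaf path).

2 sits deepest: 7 → 4 → 1 → 3 → 6 → 2 — 5 edges from the root.

5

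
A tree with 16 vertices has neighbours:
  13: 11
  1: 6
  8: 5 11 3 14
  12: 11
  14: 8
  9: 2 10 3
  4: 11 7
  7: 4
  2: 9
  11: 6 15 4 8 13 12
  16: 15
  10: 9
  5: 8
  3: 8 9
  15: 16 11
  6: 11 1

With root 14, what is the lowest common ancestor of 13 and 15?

13's ancestor chain is 13, 11, 8, 14 and 15's is 15, 11, 8, 14; they first meet at 11.

11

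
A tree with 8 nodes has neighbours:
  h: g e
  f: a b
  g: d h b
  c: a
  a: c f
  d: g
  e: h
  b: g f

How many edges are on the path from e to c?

Walking from e: e – h – g – b – f – a – c. Length 6.

6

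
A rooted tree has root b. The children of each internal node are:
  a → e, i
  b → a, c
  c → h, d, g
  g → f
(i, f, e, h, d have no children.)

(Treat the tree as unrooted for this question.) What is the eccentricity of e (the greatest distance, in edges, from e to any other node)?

5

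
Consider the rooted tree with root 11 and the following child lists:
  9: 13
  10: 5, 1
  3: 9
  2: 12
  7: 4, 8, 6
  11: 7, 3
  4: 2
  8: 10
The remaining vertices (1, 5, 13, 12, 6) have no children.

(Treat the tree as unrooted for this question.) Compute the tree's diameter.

7

Starting from 13, a farthest node is 12 at distance 7.
One longest path: 13–9–3–11–7–4–2–12.
So the diameter is 7.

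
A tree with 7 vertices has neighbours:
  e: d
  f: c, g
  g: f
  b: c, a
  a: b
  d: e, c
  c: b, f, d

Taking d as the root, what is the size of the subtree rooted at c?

Descendants of c (including itself): c, f, b, g, a. That's 5.

5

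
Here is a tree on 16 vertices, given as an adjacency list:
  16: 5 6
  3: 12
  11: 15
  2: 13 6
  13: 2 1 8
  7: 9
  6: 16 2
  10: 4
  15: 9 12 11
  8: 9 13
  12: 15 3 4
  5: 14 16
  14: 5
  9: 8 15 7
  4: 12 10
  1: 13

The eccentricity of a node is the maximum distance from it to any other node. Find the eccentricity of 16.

Distances from 16 peak at 9, attained at 10.
16-6-2-13-8-9-15-12-4-10

9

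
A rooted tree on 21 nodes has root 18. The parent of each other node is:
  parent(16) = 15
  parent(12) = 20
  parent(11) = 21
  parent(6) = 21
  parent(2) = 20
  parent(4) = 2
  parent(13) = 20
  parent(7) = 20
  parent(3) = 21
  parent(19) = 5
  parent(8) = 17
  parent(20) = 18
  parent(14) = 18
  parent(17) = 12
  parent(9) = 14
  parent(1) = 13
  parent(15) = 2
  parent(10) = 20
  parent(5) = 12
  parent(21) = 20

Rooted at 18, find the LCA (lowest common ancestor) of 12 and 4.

20

12's ancestor chain is 12, 20, 18 and 4's is 4, 2, 20, 18; they first meet at 20.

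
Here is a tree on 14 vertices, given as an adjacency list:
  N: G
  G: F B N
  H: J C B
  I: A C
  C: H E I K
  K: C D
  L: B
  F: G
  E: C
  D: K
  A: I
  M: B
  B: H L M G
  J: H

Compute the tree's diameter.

Starting from N, a farthest node is D at distance 6.
One longest path: N – G – B – H – C – K – D.
So the diameter is 6.

6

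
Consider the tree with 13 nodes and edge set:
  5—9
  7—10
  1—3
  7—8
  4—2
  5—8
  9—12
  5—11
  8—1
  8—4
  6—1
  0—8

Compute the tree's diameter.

Starting from 12, a farthest node is 3 at distance 5.
One longest path: 12-9-5-8-1-3.
So the diameter is 5.

5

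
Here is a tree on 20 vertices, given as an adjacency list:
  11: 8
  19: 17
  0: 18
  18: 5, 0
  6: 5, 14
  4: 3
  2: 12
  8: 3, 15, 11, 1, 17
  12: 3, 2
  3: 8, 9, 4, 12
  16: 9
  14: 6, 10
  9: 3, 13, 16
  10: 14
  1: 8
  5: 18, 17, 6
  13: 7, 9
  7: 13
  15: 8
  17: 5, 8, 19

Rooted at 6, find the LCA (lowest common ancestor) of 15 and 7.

8

Path 15→root: 15 8 17 5 6; path 7→root: 7 13 9 3 8 17 5 6.
First common node: 8.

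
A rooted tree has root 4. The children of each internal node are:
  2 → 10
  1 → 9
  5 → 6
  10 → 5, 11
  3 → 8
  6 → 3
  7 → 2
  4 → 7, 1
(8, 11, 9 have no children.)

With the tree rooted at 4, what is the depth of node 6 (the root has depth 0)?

5

4 – 7 – 2 – 10 – 5 – 6 — 5 edges.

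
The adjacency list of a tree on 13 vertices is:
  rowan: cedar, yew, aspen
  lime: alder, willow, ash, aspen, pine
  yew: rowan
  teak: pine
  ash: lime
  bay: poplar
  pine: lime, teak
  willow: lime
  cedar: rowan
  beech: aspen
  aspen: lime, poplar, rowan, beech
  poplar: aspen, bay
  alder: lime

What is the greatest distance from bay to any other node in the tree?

5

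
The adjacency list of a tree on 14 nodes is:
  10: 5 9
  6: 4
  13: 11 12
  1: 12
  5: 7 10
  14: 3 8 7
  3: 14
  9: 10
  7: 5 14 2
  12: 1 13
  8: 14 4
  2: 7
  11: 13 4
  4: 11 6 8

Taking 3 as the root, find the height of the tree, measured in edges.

The longest root-to-leaf path is 3–14–8–4–11–13–12–1 (7 edges).

7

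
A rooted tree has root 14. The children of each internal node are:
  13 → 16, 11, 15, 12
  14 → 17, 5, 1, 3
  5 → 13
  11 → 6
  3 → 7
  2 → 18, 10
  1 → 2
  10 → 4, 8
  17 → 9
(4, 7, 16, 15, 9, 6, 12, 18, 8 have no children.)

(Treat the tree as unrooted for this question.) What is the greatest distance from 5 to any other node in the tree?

5

A farthest node from 5 is 4 (8 also at distance 5).
The path 5 – 14 – 1 – 2 – 10 – 4 has 5 edges.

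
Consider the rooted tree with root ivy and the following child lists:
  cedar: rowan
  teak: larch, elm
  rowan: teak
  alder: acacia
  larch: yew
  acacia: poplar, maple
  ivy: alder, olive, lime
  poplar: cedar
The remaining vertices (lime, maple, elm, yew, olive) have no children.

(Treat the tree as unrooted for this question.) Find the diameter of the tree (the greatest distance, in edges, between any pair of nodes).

9

Starting from lime, a farthest node is yew at distance 9.
One longest path: lime - ivy - alder - acacia - poplar - cedar - rowan - teak - larch - yew.
So the diameter is 9.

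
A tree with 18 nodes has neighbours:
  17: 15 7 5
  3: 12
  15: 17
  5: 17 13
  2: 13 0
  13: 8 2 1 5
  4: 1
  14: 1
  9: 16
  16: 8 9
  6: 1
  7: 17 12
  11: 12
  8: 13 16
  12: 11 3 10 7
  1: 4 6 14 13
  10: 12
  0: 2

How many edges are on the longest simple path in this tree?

BFS from 3 reaches 9 last, at distance 8; BFS from 9 confirms no node is farther.
Path: 3–12–7–17–5–13–8–16–9.

8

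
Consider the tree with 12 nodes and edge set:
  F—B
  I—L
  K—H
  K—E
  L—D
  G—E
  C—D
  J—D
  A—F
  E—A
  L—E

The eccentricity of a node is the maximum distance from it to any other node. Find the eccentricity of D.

A farthest node from D is B.
The path D-L-E-A-F-B has 5 edges.

5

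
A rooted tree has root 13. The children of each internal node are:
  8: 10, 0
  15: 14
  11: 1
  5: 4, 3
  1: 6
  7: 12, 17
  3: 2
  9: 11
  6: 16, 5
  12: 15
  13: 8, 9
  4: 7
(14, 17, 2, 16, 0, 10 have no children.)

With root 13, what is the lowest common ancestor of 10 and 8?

Path 10→root: 10 8 13; path 8→root: 8 13.
First common node: 8.

8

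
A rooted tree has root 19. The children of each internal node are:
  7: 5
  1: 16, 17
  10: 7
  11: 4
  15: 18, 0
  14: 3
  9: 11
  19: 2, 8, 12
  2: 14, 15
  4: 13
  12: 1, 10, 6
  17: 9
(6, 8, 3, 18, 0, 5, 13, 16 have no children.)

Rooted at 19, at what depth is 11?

19–12–1–17–9–11 — 5 edges.

5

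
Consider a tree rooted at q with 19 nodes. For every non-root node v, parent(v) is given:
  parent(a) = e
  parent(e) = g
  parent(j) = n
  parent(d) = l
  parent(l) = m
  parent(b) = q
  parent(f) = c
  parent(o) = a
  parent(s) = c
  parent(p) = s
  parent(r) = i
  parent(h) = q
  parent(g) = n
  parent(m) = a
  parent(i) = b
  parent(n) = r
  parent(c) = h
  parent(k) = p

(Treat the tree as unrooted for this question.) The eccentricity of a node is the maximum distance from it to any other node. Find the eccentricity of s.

13

The node farthest from s is d, via s–c–h–q–b–i–r–n–g–e–a–m–l–d — 13 edges.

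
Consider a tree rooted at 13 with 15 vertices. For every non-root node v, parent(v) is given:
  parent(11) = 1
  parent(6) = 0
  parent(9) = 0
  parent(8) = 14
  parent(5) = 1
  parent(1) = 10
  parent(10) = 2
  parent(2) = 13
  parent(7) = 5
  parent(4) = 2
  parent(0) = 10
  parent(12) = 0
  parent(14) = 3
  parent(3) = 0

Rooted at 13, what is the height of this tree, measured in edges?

6

A deepest node is 8, reached by 13–2–10–0–3–14–8.
That path has 6 edges, so the height is 6.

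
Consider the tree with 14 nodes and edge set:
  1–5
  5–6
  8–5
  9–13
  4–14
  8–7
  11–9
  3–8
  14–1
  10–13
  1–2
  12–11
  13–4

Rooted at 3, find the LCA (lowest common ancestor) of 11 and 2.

1

Ancestors of 11 (toward the root): 11, 9, 13, 4, 14, 1, 5, 8, 3.
Ancestors of 2: 2, 1, 5, 8, 3.
The deepest node appearing in both lists is 1.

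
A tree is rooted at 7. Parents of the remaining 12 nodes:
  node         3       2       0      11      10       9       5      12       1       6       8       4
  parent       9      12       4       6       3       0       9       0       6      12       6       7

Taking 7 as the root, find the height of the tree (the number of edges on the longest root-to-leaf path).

5

The longest root-to-leaf path is 7-4-0-12-6-8 (5 edges).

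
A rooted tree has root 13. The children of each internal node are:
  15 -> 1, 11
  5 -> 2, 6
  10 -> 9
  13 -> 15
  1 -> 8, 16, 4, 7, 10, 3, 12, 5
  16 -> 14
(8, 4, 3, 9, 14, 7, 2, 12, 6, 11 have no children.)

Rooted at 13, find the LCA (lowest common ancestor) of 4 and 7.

1

Path 4→root: 4 1 15 13; path 7→root: 7 1 15 13.
First common node: 1.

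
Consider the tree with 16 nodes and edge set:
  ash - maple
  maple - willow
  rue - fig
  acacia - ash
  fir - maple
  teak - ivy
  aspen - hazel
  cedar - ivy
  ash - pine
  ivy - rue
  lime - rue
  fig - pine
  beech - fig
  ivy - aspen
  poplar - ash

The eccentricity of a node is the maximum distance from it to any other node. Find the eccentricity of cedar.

7

A farthest node from cedar is willow (fir also at distance 7).
The path cedar–ivy–rue–fig–pine–ash–maple–willow has 7 edges.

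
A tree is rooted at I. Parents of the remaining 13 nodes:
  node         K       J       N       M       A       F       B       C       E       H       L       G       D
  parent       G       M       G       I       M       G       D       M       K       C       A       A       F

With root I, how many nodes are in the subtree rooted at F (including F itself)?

3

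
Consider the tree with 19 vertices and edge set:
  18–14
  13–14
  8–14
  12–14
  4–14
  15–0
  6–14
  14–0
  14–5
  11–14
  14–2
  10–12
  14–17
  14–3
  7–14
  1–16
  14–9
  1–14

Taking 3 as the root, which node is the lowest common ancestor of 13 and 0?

14

Path 13→root: 13 14 3; path 0→root: 0 14 3.
First common node: 14.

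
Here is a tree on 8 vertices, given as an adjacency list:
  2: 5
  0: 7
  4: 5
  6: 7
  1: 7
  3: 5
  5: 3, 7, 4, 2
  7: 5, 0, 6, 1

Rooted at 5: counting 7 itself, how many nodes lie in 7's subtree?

Descendants of 7 (including itself): 7, 0, 6, 1. That's 4.

4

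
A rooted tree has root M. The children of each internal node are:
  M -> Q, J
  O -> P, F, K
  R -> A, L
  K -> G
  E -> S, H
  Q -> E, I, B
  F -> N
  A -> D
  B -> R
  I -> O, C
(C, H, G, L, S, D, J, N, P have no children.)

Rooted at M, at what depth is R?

Path from M to R: M – Q – B – R, which has 3 edges.

3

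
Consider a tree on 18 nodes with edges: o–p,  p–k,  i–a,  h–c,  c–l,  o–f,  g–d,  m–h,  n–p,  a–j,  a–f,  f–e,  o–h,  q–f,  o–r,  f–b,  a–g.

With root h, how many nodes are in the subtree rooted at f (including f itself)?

Descendants of f (including itself): f, a, q, e, b, i, g, j, d. That's 9.

9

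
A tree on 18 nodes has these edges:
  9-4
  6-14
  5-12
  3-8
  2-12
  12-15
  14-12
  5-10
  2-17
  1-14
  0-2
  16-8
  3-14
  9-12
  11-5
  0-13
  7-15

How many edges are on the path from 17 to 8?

The path is 17–2–12–14–3–8, which has 5 edges.

5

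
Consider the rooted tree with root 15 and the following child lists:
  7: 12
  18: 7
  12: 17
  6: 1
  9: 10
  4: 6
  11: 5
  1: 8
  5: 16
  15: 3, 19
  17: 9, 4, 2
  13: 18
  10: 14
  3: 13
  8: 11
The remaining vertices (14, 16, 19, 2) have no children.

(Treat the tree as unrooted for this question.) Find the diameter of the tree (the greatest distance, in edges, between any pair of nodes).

14

BFS from 19 reaches 16 last, at distance 14; BFS from 16 confirms no node is farther.
Path: 19 – 15 – 3 – 13 – 18 – 7 – 12 – 17 – 4 – 6 – 1 – 8 – 11 – 5 – 16.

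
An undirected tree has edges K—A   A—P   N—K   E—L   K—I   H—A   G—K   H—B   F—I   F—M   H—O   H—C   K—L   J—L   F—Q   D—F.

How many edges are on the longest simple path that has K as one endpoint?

3

A farthest node from K is O (Q, D, M, B, C also at distance 3).
The path K – A – H – O has 3 edges.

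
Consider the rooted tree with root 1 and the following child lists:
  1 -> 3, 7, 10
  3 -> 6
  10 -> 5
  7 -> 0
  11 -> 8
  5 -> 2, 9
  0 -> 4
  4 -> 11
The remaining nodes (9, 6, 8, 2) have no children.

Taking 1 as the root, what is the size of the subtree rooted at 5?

Descendants of 5 (including itself): 5, 2, 9. That's 3.

3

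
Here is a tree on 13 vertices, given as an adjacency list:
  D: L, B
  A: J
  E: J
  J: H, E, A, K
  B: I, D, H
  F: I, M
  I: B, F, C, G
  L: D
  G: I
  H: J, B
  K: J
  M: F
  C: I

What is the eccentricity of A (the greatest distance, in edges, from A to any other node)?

6

A farthest node from A is M.
The path A–J–H–B–I–F–M has 6 edges.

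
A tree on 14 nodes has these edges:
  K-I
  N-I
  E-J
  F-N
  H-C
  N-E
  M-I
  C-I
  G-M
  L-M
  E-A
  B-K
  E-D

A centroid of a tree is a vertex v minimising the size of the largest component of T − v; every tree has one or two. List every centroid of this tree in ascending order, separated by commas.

Delete I: the remaining components have sizes 6, 3, 2, 2. Max 6 ≤ 7, so I is a centroid.
No neighbour of I does as well, so I is the unique centroid.

I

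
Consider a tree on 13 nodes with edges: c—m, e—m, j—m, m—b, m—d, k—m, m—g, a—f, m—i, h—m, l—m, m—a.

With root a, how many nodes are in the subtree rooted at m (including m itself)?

11

The subtree rooted at m contains: m, e, b, d, l, c, k, g, j, h, i — 11 nodes.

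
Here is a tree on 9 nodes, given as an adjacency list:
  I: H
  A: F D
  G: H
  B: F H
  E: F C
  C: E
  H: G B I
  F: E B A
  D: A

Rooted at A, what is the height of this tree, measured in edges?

G sits deepest: A – F – B – H – G — 4 edges from the root.

4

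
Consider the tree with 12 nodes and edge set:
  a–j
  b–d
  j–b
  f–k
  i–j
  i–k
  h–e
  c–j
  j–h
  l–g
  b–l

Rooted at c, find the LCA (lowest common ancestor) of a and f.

Ancestors of a (toward the root): a, j, c.
Ancestors of f: f, k, i, j, c.
The deepest node appearing in both lists is j.

j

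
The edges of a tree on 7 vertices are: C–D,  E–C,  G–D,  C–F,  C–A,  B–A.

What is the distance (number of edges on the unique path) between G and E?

The path is G - D - C - E, which has 3 edges.

3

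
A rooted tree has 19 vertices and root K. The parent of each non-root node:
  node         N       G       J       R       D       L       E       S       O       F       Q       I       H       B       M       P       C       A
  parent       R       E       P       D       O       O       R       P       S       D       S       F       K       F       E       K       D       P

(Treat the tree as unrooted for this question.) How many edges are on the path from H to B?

Walking from H: H–K–P–S–O–D–F–B. Length 7.

7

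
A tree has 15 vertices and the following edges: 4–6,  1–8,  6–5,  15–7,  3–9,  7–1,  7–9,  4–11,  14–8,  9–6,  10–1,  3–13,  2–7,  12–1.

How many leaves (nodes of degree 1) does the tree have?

8

Exactly 8 nodes have a single neighbour: 2, 5, 10, 11, 12, 13, 14, 15.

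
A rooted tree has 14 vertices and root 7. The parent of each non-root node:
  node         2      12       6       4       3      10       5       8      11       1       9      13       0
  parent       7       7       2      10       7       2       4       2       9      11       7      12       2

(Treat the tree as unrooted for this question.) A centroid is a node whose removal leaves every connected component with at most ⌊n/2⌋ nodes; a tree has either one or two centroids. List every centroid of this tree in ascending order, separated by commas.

2, 7

Removing 2 splits the tree into components of sizes 7, 3, 1, 1, 1; the largest is 7 ≤ ⌊14/2⌋ = 7.
Its neighbour 7 also leaves a largest component of size 7, so both are centroids.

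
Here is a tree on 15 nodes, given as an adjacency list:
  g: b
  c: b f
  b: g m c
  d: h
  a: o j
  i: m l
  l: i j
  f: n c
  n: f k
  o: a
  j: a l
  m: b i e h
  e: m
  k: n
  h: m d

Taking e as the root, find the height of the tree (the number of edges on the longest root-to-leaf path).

k sits deepest: e → m → b → c → f → n → k — 6 edges from the root.

6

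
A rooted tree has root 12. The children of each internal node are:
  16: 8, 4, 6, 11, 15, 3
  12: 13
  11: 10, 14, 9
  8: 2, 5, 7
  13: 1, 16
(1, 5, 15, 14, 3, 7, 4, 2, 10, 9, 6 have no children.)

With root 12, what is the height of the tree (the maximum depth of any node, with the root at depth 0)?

The longest root-to-leaf path is 12-13-16-8-7 (4 edges).

4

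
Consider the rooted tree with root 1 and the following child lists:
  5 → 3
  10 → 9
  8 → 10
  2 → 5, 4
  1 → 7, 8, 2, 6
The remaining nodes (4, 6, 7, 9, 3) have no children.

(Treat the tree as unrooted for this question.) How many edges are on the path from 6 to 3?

4

6–1–2–5–3: 4 edges.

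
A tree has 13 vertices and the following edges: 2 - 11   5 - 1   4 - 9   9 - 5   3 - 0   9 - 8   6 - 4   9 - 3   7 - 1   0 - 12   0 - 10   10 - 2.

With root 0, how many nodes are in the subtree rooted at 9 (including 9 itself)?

The subtree rooted at 9 contains: 9, 8, 5, 4, 1, 6, 7 — 7 nodes.

7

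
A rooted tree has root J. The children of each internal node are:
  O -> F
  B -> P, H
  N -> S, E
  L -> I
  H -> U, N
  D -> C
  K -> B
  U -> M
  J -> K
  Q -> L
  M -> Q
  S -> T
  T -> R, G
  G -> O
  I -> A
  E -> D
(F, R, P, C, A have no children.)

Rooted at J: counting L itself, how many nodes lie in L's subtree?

3

L's subtree: {L, I, A}, size 3.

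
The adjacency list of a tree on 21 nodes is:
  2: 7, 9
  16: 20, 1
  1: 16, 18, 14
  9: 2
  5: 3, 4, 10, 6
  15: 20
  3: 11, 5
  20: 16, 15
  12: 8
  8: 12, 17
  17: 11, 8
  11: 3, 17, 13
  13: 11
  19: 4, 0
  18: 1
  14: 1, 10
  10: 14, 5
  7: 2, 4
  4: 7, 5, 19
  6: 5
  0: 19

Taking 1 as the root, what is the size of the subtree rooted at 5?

14

The subtree rooted at 5 contains: 5, 4, 6, 3, 19, 7, 11, 0, 2, 13, 17, 9, 8, 12 — 14 nodes.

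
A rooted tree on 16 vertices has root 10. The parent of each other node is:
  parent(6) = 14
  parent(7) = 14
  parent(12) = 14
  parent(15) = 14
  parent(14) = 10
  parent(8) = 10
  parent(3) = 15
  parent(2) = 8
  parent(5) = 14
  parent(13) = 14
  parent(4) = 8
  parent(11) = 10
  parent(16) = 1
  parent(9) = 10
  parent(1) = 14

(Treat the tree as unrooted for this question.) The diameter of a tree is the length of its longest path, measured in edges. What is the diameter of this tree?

5

Starting from 3, a farthest node is 2 at distance 5.
One longest path: 3–15–14–10–8–2.
So the diameter is 5.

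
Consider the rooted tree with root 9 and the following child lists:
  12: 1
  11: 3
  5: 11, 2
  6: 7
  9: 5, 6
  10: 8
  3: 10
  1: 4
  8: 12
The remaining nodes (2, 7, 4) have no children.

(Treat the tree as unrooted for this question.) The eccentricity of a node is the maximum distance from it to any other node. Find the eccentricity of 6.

The node farthest from 6 is 4, via 6 – 9 – 5 – 11 – 3 – 10 – 8 – 12 – 1 – 4 — 9 edges.

9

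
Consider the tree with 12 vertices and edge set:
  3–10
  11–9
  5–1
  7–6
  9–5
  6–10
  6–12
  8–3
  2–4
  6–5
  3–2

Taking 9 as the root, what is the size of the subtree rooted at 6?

8

6's subtree: {6, 10, 7, 12, 3, 2, 8, 4}, size 8.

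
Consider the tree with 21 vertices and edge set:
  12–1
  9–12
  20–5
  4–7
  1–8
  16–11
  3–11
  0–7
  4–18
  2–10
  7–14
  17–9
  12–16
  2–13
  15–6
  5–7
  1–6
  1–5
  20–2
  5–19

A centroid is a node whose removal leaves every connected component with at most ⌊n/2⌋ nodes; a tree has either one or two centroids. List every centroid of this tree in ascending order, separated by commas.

5

Removing 5 splits the tree into components of sizes 10, 5, 4, 1; the largest is 10 ≤ ⌊21/2⌋ = 10.
No neighbour of 5 does as well, so 5 is the unique centroid.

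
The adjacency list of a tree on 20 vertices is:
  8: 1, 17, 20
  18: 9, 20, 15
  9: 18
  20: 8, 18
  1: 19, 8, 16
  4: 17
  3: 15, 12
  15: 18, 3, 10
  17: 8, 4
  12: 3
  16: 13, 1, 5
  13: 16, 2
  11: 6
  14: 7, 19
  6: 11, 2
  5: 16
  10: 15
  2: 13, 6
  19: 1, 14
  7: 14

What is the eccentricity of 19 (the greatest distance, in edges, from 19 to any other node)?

7

Distances from 19 peak at 7, attained at 12.
19–1–8–20–18–15–3–12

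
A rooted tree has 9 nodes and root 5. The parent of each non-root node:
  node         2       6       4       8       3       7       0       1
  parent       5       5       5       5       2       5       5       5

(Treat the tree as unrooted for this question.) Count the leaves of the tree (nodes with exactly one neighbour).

7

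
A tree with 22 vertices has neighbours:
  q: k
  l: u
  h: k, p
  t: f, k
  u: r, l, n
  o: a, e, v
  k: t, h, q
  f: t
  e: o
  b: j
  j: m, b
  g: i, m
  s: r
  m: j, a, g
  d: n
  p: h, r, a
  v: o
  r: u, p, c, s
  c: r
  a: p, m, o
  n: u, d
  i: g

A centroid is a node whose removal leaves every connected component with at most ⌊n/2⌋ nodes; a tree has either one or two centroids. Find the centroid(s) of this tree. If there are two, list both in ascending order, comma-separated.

Delete p: the remaining components have sizes 9, 7, 5. Max 9 ≤ 11, so p is a centroid.
No neighbour of p does as well, so p is the unique centroid.

p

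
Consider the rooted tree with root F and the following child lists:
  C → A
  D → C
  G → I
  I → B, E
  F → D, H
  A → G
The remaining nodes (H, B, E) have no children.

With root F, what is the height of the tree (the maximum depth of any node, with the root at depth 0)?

A deepest node is B, reached by F – D – C – A – G – I – B.
That path has 6 edges, so the height is 6.

6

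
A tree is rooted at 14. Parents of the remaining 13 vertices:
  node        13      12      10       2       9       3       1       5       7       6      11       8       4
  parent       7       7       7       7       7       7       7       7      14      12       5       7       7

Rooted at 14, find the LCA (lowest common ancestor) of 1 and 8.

7

Path 1→root: 1 7 14; path 8→root: 8 7 14.
First common node: 7.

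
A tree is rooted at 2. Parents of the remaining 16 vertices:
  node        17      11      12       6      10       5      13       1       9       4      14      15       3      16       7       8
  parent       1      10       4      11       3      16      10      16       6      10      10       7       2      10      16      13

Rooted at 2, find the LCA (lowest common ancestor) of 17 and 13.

10

Ancestors of 17 (toward the root): 17, 1, 16, 10, 3, 2.
Ancestors of 13: 13, 10, 3, 2.
The deepest node appearing in both lists is 10.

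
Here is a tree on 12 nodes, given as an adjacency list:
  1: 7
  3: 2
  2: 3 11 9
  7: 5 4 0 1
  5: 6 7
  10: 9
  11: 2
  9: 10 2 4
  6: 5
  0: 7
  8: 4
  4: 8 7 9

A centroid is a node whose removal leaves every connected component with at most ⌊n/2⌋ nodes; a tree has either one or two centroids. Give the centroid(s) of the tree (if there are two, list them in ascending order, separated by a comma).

Delete 4: the remaining components have sizes 5, 5, 1. Max 5 ≤ 6, so 4 is a centroid.
No neighbour of 4 does as well, so 4 is the unique centroid.

4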